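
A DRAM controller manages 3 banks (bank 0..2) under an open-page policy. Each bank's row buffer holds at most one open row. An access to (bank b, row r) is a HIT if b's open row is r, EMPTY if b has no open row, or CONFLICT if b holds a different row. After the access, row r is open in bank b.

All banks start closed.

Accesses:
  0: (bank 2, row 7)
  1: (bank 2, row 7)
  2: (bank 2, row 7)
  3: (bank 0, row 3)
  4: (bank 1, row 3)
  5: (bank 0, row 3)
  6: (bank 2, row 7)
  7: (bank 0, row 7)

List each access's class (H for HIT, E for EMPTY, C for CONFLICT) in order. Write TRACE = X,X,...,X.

TRACE = E,H,H,E,E,H,H,C

0: bank 2 row 7 — prev None → EMPTY
1: bank 2 row 7 — prev 7 → HIT
2: bank 2 row 7 — prev 7 → HIT
3: bank 0 row 3 — prev None → EMPTY
4: bank 1 row 3 — prev None → EMPTY
5: bank 0 row 3 — prev 3 → HIT
6: bank 2 row 7 — prev 7 → HIT
7: bank 0 row 7 — prev 3 → CONFLICT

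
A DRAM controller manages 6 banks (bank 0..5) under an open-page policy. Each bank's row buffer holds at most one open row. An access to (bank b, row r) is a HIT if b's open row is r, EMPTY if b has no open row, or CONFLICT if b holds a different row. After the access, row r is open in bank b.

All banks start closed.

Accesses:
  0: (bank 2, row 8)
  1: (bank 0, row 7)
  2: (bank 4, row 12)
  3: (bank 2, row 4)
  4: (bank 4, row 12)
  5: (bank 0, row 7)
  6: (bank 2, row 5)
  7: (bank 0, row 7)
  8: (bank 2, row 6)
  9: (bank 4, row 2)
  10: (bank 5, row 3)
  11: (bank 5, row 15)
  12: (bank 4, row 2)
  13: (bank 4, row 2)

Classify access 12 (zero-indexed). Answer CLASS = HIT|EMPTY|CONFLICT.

0: bank 2 row 8 — prev None → EMPTY
1: bank 0 row 7 — prev None → EMPTY
2: bank 4 row 12 — prev None → EMPTY
3: bank 2 row 4 — prev 8 → CONFLICT
4: bank 4 row 12 — prev 12 → HIT
5: bank 0 row 7 — prev 7 → HIT
6: bank 2 row 5 — prev 4 → CONFLICT
7: bank 0 row 7 — prev 7 → HIT
8: bank 2 row 6 — prev 5 → CONFLICT
9: bank 4 row 2 — prev 12 → CONFLICT
10: bank 5 row 3 — prev None → EMPTY
11: bank 5 row 15 — prev 3 → CONFLICT
12: bank 4 row 2 — prev 2 → HIT
13: bank 4 row 2 — prev 2 → HIT

CLASS = HIT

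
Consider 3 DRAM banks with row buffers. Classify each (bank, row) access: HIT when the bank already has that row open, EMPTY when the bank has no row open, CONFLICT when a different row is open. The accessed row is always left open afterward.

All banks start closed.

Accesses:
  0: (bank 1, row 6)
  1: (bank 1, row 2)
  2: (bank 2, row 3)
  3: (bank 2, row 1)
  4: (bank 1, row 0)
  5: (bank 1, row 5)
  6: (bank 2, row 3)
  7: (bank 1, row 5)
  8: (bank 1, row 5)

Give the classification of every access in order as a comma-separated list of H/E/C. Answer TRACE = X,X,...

  [0] b1 r6: no row ⇒ E
  [1] b1 r2: had r6 ⇒ C
  [2] b2 r3: no row ⇒ E
  [3] b2 r1: had r3 ⇒ C
  [4] b1 r0: had r2 ⇒ C
  [5] b1 r5: had r0 ⇒ C
  [6] b2 r3: had r1 ⇒ C
  [7] b1 r5: had r5 ⇒ H
  [8] b1 r5: had r5 ⇒ H

TRACE = E,C,E,C,C,C,C,H,H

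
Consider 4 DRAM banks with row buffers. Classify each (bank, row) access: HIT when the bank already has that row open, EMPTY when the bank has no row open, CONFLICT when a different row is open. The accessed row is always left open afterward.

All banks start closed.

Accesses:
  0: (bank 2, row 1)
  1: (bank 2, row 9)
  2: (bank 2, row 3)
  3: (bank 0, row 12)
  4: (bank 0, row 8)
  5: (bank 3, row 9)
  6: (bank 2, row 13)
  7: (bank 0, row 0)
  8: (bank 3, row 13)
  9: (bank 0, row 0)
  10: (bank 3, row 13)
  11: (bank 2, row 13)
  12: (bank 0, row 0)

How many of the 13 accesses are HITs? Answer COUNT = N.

step 0: bank2 None->1 [EMPTY]
step 1: bank2 1->9 [CONFLICT]
step 2: bank2 9->3 [CONFLICT]
step 3: bank0 None->12 [EMPTY]
step 4: bank0 12->8 [CONFLICT]
step 5: bank3 None->9 [EMPTY]
step 6: bank2 3->13 [CONFLICT]
step 7: bank0 8->0 [CONFLICT]
step 8: bank3 9->13 [CONFLICT]
step 9: bank0 0->0 [HIT]
step 10: bank3 13->13 [HIT]
step 11: bank2 13->13 [HIT]
step 12: bank0 0->0 [HIT]

COUNT = 4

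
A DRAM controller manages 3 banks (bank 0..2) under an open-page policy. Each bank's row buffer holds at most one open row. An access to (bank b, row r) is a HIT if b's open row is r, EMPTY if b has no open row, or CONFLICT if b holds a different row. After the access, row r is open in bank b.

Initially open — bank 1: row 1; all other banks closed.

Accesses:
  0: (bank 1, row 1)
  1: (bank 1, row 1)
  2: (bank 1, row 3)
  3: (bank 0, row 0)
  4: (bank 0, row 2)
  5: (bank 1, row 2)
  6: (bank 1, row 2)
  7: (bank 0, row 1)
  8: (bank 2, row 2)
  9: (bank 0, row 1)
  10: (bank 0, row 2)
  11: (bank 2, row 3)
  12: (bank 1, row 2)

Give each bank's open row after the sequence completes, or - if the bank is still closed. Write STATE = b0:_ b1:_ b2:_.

0: bank 1 row 1 — prev 1 → HIT
1: bank 1 row 1 — prev 1 → HIT
2: bank 1 row 3 — prev 1 → CONFLICT
3: bank 0 row 0 — prev None → EMPTY
4: bank 0 row 2 — prev 0 → CONFLICT
5: bank 1 row 2 — prev 3 → CONFLICT
6: bank 1 row 2 — prev 2 → HIT
7: bank 0 row 1 — prev 2 → CONFLICT
8: bank 2 row 2 — prev None → EMPTY
9: bank 0 row 1 — prev 1 → HIT
10: bank 0 row 2 — prev 1 → CONFLICT
11: bank 2 row 3 — prev 2 → CONFLICT
12: bank 1 row 2 — prev 2 → HIT

STATE = b0:2 b1:2 b2:3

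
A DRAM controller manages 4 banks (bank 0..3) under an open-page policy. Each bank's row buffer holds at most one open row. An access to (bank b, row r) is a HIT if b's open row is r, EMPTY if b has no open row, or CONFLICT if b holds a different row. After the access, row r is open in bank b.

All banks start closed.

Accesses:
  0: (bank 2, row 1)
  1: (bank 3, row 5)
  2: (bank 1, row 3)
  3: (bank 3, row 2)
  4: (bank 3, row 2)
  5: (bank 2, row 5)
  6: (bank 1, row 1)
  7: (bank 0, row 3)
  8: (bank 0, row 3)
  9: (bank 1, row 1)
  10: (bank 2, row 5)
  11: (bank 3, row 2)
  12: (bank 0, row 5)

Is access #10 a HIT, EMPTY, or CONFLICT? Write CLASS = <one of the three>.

#0 (2,1) E
#1 (3,5) E
#2 (1,3) E
#3 (3,2) C  (was 5)
#4 (3,2) H  (was 2)
#5 (2,5) C  (was 1)
#6 (1,1) C  (was 3)
#7 (0,3) E
#8 (0,3) H  (was 3)
#9 (1,1) H  (was 1)
#10 (2,5) H  (was 5)
#11 (3,2) H  (was 2)
#12 (0,5) C  (was 3)

CLASS = HIT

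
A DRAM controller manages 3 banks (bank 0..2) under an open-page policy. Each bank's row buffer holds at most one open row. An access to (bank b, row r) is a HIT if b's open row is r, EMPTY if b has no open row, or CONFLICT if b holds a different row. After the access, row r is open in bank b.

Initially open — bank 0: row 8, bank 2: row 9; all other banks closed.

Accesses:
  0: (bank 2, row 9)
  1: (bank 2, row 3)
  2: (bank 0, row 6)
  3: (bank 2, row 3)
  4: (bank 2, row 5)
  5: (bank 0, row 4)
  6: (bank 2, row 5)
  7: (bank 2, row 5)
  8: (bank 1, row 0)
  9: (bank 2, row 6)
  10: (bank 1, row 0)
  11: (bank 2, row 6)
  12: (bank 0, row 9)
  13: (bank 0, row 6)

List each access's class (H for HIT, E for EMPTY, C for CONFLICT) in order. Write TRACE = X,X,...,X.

  [0] b2 r9: had r9 ⇒ H
  [1] b2 r3: had r9 ⇒ C
  [2] b0 r6: had r8 ⇒ C
  [3] b2 r3: had r3 ⇒ H
  [4] b2 r5: had r3 ⇒ C
  [5] b0 r4: had r6 ⇒ C
  [6] b2 r5: had r5 ⇒ H
  [7] b2 r5: had r5 ⇒ H
  [8] b1 r0: no row ⇒ E
  [9] b2 r6: had r5 ⇒ C
  [10] b1 r0: had r0 ⇒ H
  [11] b2 r6: had r6 ⇒ H
  [12] b0 r9: had r4 ⇒ C
  [13] b0 r6: had r9 ⇒ C

TRACE = H,C,C,H,C,C,H,H,E,C,H,H,C,C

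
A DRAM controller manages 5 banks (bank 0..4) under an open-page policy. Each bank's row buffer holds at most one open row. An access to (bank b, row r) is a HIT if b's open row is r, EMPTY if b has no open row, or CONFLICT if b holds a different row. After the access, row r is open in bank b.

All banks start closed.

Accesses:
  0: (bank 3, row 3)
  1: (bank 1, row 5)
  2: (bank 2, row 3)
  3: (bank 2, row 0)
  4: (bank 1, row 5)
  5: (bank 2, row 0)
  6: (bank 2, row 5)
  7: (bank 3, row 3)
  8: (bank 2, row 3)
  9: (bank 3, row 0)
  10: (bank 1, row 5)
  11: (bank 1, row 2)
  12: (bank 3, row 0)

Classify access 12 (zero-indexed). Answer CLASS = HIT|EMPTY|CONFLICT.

step 0: bank3 None->3 [EMPTY]
step 1: bank1 None->5 [EMPTY]
step 2: bank2 None->3 [EMPTY]
step 3: bank2 3->0 [CONFLICT]
step 4: bank1 5->5 [HIT]
step 5: bank2 0->0 [HIT]
step 6: bank2 0->5 [CONFLICT]
step 7: bank3 3->3 [HIT]
step 8: bank2 5->3 [CONFLICT]
step 9: bank3 3->0 [CONFLICT]
step 10: bank1 5->5 [HIT]
step 11: bank1 5->2 [CONFLICT]
step 12: bank3 0->0 [HIT]

CLASS = HIT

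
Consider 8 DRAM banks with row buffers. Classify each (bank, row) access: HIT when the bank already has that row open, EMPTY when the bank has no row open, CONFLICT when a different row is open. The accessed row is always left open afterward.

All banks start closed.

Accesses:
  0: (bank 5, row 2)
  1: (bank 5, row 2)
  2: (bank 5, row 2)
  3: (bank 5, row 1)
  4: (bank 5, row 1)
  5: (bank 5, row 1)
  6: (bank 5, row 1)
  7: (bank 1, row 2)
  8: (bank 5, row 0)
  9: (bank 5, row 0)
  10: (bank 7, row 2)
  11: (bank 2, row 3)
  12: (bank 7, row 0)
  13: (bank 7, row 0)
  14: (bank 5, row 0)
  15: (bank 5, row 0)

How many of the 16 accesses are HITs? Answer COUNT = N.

COUNT = 9

#0 (5,2) E
#1 (5,2) H  (was 2)
#2 (5,2) H  (was 2)
#3 (5,1) C  (was 2)
#4 (5,1) H  (was 1)
#5 (5,1) H  (was 1)
#6 (5,1) H  (was 1)
#7 (1,2) E
#8 (5,0) C  (was 1)
#9 (5,0) H  (was 0)
#10 (7,2) E
#11 (2,3) E
#12 (7,0) C  (was 2)
#13 (7,0) H  (was 0)
#14 (5,0) H  (was 0)
#15 (5,0) H  (was 0)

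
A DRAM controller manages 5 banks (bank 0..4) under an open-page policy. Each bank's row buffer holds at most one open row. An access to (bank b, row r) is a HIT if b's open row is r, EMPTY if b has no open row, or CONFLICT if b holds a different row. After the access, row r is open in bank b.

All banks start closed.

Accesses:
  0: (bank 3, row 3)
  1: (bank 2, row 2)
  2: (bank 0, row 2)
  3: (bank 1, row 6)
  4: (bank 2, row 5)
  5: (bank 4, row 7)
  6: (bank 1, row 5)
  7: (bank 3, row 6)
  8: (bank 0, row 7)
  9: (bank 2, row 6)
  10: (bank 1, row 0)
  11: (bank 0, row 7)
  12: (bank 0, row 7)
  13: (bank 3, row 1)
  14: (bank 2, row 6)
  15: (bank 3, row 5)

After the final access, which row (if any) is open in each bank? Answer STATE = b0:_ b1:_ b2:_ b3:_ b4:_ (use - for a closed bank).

  [0] b3 r3: no row ⇒ E
  [1] b2 r2: no row ⇒ E
  [2] b0 r2: no row ⇒ E
  [3] b1 r6: no row ⇒ E
  [4] b2 r5: had r2 ⇒ C
  [5] b4 r7: no row ⇒ E
  [6] b1 r5: had r6 ⇒ C
  [7] b3 r6: had r3 ⇒ C
  [8] b0 r7: had r2 ⇒ C
  [9] b2 r6: had r5 ⇒ C
  [10] b1 r0: had r5 ⇒ C
  [11] b0 r7: had r7 ⇒ H
  [12] b0 r7: had r7 ⇒ H
  [13] b3 r1: had r6 ⇒ C
  [14] b2 r6: had r6 ⇒ H
  [15] b3 r5: had r1 ⇒ C

STATE = b0:7 b1:0 b2:6 b3:5 b4:7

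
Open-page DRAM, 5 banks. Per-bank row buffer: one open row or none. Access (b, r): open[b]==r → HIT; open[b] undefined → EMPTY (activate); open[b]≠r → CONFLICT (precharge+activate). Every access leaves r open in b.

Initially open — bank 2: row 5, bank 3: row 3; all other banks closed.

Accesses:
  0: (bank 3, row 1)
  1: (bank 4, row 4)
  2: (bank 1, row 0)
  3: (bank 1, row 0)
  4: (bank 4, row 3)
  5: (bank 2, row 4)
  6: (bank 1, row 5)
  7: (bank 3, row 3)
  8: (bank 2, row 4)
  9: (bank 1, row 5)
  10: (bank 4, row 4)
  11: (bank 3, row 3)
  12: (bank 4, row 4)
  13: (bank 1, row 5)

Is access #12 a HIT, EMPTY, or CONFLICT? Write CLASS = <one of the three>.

step 0: bank3 3->1 [CONFLICT]
step 1: bank4 None->4 [EMPTY]
step 2: bank1 None->0 [EMPTY]
step 3: bank1 0->0 [HIT]
step 4: bank4 4->3 [CONFLICT]
step 5: bank2 5->4 [CONFLICT]
step 6: bank1 0->5 [CONFLICT]
step 7: bank3 1->3 [CONFLICT]
step 8: bank2 4->4 [HIT]
step 9: bank1 5->5 [HIT]
step 10: bank4 3->4 [CONFLICT]
step 11: bank3 3->3 [HIT]
step 12: bank4 4->4 [HIT]
step 13: bank1 5->5 [HIT]

CLASS = HIT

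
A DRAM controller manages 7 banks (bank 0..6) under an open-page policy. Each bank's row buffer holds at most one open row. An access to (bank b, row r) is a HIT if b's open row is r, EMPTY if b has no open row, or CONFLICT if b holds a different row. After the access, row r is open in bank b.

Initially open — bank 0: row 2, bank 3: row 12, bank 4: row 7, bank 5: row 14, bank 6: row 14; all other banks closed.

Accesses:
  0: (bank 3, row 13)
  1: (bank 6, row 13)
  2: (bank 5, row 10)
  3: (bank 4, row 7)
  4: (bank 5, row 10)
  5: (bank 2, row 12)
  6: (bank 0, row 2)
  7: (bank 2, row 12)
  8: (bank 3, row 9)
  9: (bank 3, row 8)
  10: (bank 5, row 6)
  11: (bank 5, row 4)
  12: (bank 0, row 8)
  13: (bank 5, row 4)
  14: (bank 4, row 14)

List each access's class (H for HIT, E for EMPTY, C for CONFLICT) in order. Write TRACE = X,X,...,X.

TRACE = C,C,C,H,H,E,H,H,C,C,C,C,C,H,C

  [0] b3 r13: had r12 ⇒ C
  [1] b6 r13: had r14 ⇒ C
  [2] b5 r10: had r14 ⇒ C
  [3] b4 r7: had r7 ⇒ H
  [4] b5 r10: had r10 ⇒ H
  [5] b2 r12: no row ⇒ E
  [6] b0 r2: had r2 ⇒ H
  [7] b2 r12: had r12 ⇒ H
  [8] b3 r9: had r13 ⇒ C
  [9] b3 r8: had r9 ⇒ C
  [10] b5 r6: had r10 ⇒ C
  [11] b5 r4: had r6 ⇒ C
  [12] b0 r8: had r2 ⇒ C
  [13] b5 r4: had r4 ⇒ H
  [14] b4 r14: had r7 ⇒ C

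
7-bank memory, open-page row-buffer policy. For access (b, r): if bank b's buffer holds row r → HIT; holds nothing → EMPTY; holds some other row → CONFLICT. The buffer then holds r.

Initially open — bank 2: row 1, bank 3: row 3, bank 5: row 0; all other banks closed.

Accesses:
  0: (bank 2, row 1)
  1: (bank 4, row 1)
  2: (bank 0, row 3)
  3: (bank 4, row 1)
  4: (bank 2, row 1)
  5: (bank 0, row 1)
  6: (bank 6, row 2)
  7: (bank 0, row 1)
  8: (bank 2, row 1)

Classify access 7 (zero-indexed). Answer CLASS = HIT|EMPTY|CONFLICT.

  [0] b2 r1: had r1 ⇒ H
  [1] b4 r1: no row ⇒ E
  [2] b0 r3: no row ⇒ E
  [3] b4 r1: had r1 ⇒ H
  [4] b2 r1: had r1 ⇒ H
  [5] b0 r1: had r3 ⇒ C
  [6] b6 r2: no row ⇒ E
  [7] b0 r1: had r1 ⇒ H
  [8] b2 r1: had r1 ⇒ H

CLASS = HIT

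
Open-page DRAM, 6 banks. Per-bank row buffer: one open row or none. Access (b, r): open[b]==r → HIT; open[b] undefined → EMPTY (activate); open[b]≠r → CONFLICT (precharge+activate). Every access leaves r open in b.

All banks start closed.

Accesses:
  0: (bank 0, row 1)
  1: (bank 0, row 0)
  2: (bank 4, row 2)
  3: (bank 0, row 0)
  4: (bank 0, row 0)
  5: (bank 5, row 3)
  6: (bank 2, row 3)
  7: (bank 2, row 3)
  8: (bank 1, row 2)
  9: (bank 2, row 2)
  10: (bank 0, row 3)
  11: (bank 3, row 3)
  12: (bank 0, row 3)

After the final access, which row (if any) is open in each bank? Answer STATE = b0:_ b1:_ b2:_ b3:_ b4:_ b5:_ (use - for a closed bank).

#0 (0,1) E
#1 (0,0) C  (was 1)
#2 (4,2) E
#3 (0,0) H  (was 0)
#4 (0,0) H  (was 0)
#5 (5,3) E
#6 (2,3) E
#7 (2,3) H  (was 3)
#8 (1,2) E
#9 (2,2) C  (was 3)
#10 (0,3) C  (was 0)
#11 (3,3) E
#12 (0,3) H  (was 3)

STATE = b0:3 b1:2 b2:2 b3:3 b4:2 b5:3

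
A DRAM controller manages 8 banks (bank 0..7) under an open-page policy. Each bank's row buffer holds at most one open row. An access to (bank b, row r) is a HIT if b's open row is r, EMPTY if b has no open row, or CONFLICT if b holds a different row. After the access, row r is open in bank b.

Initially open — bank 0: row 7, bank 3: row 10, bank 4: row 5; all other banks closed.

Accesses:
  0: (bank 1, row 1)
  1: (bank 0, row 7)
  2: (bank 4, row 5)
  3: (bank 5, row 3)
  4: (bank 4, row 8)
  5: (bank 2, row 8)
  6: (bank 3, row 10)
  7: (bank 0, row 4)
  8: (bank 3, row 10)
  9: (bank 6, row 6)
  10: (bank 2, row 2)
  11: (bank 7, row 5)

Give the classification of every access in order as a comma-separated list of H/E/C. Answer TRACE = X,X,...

step 0: bank1 None->1 [EMPTY]
step 1: bank0 7->7 [HIT]
step 2: bank4 5->5 [HIT]
step 3: bank5 None->3 [EMPTY]
step 4: bank4 5->8 [CONFLICT]
step 5: bank2 None->8 [EMPTY]
step 6: bank3 10->10 [HIT]
step 7: bank0 7->4 [CONFLICT]
step 8: bank3 10->10 [HIT]
step 9: bank6 None->6 [EMPTY]
step 10: bank2 8->2 [CONFLICT]
step 11: bank7 None->5 [EMPTY]

TRACE = E,H,H,E,C,E,H,C,H,E,C,E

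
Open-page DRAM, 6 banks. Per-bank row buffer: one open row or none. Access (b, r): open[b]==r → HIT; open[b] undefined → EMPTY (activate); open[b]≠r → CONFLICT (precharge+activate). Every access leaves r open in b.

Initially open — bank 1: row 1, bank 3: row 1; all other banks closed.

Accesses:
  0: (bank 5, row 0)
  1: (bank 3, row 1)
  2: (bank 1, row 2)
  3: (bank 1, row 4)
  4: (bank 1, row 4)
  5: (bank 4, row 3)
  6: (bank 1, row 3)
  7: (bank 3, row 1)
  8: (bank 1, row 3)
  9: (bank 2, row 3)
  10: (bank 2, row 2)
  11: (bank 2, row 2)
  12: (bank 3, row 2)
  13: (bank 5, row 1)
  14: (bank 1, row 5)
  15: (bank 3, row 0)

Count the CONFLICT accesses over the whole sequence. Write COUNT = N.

COUNT = 8

0: bank 5 row 0 — prev None → EMPTY
1: bank 3 row 1 — prev 1 → HIT
2: bank 1 row 2 — prev 1 → CONFLICT
3: bank 1 row 4 — prev 2 → CONFLICT
4: bank 1 row 4 — prev 4 → HIT
5: bank 4 row 3 — prev None → EMPTY
6: bank 1 row 3 — prev 4 → CONFLICT
7: bank 3 row 1 — prev 1 → HIT
8: bank 1 row 3 — prev 3 → HIT
9: bank 2 row 3 — prev None → EMPTY
10: bank 2 row 2 — prev 3 → CONFLICT
11: bank 2 row 2 — prev 2 → HIT
12: bank 3 row 2 — prev 1 → CONFLICT
13: bank 5 row 1 — prev 0 → CONFLICT
14: bank 1 row 5 — prev 3 → CONFLICT
15: bank 3 row 0 — prev 2 → CONFLICT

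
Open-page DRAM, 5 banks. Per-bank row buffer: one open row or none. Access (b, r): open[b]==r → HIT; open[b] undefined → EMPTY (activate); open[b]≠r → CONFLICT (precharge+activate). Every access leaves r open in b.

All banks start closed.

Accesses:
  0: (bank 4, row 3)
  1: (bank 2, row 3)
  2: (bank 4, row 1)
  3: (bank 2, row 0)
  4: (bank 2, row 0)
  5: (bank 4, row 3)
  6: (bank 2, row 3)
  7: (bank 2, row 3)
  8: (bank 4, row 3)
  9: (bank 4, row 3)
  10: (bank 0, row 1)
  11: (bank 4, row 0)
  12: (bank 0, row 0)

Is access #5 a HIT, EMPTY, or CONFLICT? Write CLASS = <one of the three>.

CLASS = CONFLICT

  [0] b4 r3: no row ⇒ E
  [1] b2 r3: no row ⇒ E
  [2] b4 r1: had r3 ⇒ C
  [3] b2 r0: had r3 ⇒ C
  [4] b2 r0: had r0 ⇒ H
  [5] b4 r3: had r1 ⇒ C
  [6] b2 r3: had r0 ⇒ C
  [7] b2 r3: had r3 ⇒ H
  [8] b4 r3: had r3 ⇒ H
  [9] b4 r3: had r3 ⇒ H
  [10] b0 r1: no row ⇒ E
  [11] b4 r0: had r3 ⇒ C
  [12] b0 r0: had r1 ⇒ C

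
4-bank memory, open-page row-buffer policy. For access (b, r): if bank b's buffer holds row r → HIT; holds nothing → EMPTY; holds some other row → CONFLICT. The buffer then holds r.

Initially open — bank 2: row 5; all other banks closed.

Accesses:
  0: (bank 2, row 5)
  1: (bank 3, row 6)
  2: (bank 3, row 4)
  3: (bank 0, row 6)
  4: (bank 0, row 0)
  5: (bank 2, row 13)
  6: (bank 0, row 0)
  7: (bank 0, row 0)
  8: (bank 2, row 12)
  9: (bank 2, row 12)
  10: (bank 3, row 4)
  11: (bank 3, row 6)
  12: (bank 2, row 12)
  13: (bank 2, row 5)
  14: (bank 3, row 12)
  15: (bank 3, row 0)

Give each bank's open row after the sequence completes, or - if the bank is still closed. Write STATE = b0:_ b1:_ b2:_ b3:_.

step 0: bank2 5->5 [HIT]
step 1: bank3 None->6 [EMPTY]
step 2: bank3 6->4 [CONFLICT]
step 3: bank0 None->6 [EMPTY]
step 4: bank0 6->0 [CONFLICT]
step 5: bank2 5->13 [CONFLICT]
step 6: bank0 0->0 [HIT]
step 7: bank0 0->0 [HIT]
step 8: bank2 13->12 [CONFLICT]
step 9: bank2 12->12 [HIT]
step 10: bank3 4->4 [HIT]
step 11: bank3 4->6 [CONFLICT]
step 12: bank2 12->12 [HIT]
step 13: bank2 12->5 [CONFLICT]
step 14: bank3 6->12 [CONFLICT]
step 15: bank3 12->0 [CONFLICT]

STATE = b0:0 b1:- b2:5 b3:0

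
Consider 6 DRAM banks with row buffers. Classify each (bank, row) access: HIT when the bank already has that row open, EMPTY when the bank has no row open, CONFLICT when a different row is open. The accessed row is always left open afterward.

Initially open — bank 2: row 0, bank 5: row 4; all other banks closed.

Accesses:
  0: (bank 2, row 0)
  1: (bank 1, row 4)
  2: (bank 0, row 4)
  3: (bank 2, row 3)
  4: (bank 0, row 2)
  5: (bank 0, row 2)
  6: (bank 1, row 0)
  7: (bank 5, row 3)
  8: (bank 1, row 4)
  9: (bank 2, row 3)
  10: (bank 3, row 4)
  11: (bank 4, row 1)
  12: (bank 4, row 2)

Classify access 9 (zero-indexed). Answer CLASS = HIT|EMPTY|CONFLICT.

CLASS = HIT

#0 (2,0) H  (was 0)
#1 (1,4) E
#2 (0,4) E
#3 (2,3) C  (was 0)
#4 (0,2) C  (was 4)
#5 (0,2) H  (was 2)
#6 (1,0) C  (was 4)
#7 (5,3) C  (was 4)
#8 (1,4) C  (was 0)
#9 (2,3) H  (was 3)
#10 (3,4) E
#11 (4,1) E
#12 (4,2) C  (was 1)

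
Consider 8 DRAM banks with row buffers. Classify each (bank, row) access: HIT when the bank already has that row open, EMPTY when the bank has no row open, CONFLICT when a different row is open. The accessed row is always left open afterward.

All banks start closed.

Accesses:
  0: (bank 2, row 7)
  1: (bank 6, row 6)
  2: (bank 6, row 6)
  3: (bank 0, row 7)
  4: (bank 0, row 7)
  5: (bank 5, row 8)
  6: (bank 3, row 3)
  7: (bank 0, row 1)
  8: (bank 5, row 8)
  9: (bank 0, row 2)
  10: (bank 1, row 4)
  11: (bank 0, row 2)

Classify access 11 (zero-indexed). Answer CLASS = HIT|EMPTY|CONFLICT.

step 0: bank2 None->7 [EMPTY]
step 1: bank6 None->6 [EMPTY]
step 2: bank6 6->6 [HIT]
step 3: bank0 None->7 [EMPTY]
step 4: bank0 7->7 [HIT]
step 5: bank5 None->8 [EMPTY]
step 6: bank3 None->3 [EMPTY]
step 7: bank0 7->1 [CONFLICT]
step 8: bank5 8->8 [HIT]
step 9: bank0 1->2 [CONFLICT]
step 10: bank1 None->4 [EMPTY]
step 11: bank0 2->2 [HIT]

CLASS = HIT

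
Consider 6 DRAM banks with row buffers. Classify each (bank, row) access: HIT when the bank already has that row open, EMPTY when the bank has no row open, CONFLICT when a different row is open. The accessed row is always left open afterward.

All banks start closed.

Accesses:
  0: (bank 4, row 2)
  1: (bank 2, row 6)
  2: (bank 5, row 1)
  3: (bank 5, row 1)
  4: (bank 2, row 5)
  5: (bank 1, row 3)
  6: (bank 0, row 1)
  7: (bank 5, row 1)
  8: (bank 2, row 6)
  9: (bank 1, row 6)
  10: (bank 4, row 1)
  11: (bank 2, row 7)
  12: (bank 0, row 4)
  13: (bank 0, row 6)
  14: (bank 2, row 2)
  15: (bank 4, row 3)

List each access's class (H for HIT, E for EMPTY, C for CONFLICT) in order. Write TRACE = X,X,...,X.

TRACE = E,E,E,H,C,E,E,H,C,C,C,C,C,C,C,C

0: bank 4 row 2 — prev None → EMPTY
1: bank 2 row 6 — prev None → EMPTY
2: bank 5 row 1 — prev None → EMPTY
3: bank 5 row 1 — prev 1 → HIT
4: bank 2 row 5 — prev 6 → CONFLICT
5: bank 1 row 3 — prev None → EMPTY
6: bank 0 row 1 — prev None → EMPTY
7: bank 5 row 1 — prev 1 → HIT
8: bank 2 row 6 — prev 5 → CONFLICT
9: bank 1 row 6 — prev 3 → CONFLICT
10: bank 4 row 1 — prev 2 → CONFLICT
11: bank 2 row 7 — prev 6 → CONFLICT
12: bank 0 row 4 — prev 1 → CONFLICT
13: bank 0 row 6 — prev 4 → CONFLICT
14: bank 2 row 2 — prev 7 → CONFLICT
15: bank 4 row 3 — prev 1 → CONFLICT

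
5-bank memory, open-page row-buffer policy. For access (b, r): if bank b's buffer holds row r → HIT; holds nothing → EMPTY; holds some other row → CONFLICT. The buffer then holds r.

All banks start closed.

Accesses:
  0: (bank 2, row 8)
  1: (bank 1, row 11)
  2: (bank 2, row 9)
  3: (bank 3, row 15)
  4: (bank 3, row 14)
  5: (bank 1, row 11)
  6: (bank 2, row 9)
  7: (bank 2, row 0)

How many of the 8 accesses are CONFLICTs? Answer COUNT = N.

COUNT = 3

#0 (2,8) E
#1 (1,11) E
#2 (2,9) C  (was 8)
#3 (3,15) E
#4 (3,14) C  (was 15)
#5 (1,11) H  (was 11)
#6 (2,9) H  (was 9)
#7 (2,0) C  (was 9)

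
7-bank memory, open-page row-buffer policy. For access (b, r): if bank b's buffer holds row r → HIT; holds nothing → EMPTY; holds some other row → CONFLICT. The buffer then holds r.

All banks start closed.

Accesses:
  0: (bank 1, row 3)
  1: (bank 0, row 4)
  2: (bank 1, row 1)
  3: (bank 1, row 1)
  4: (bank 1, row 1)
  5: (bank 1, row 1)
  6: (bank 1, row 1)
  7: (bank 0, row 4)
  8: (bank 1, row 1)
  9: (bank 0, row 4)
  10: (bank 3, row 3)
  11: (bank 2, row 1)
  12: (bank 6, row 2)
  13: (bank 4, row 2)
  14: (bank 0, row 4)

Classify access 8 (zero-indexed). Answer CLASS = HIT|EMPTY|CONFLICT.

CLASS = HIT

0: bank 1 row 3 — prev None → EMPTY
1: bank 0 row 4 — prev None → EMPTY
2: bank 1 row 1 — prev 3 → CONFLICT
3: bank 1 row 1 — prev 1 → HIT
4: bank 1 row 1 — prev 1 → HIT
5: bank 1 row 1 — prev 1 → HIT
6: bank 1 row 1 — prev 1 → HIT
7: bank 0 row 4 — prev 4 → HIT
8: bank 1 row 1 — prev 1 → HIT
9: bank 0 row 4 — prev 4 → HIT
10: bank 3 row 3 — prev None → EMPTY
11: bank 2 row 1 — prev None → EMPTY
12: bank 6 row 2 — prev None → EMPTY
13: bank 4 row 2 — prev None → EMPTY
14: bank 0 row 4 — prev 4 → HIT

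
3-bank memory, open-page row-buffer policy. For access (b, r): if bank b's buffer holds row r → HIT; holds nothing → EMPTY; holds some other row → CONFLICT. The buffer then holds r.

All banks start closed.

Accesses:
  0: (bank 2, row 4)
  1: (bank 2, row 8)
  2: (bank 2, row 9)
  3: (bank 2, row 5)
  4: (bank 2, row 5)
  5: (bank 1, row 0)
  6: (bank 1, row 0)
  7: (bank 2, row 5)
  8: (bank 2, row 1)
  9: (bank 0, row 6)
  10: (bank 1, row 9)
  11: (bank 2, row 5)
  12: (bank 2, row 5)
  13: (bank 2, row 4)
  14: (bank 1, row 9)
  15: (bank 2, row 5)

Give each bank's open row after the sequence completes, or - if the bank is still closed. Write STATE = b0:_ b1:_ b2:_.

0: bank 2 row 4 — prev None → EMPTY
1: bank 2 row 8 — prev 4 → CONFLICT
2: bank 2 row 9 — prev 8 → CONFLICT
3: bank 2 row 5 — prev 9 → CONFLICT
4: bank 2 row 5 — prev 5 → HIT
5: bank 1 row 0 — prev None → EMPTY
6: bank 1 row 0 — prev 0 → HIT
7: bank 2 row 5 — prev 5 → HIT
8: bank 2 row 1 — prev 5 → CONFLICT
9: bank 0 row 6 — prev None → EMPTY
10: bank 1 row 9 — prev 0 → CONFLICT
11: bank 2 row 5 — prev 1 → CONFLICT
12: bank 2 row 5 — prev 5 → HIT
13: bank 2 row 4 — prev 5 → CONFLICT
14: bank 1 row 9 — prev 9 → HIT
15: bank 2 row 5 — prev 4 → CONFLICT

STATE = b0:6 b1:9 b2:5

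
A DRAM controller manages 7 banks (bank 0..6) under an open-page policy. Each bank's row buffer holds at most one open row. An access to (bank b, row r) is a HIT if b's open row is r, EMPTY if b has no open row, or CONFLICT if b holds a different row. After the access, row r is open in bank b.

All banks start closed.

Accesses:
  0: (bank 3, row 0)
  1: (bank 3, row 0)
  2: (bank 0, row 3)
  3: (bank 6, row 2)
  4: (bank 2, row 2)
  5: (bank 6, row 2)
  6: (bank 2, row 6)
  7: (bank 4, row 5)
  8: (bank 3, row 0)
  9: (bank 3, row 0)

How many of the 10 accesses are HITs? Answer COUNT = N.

COUNT = 4

step 0: bank3 None->0 [EMPTY]
step 1: bank3 0->0 [HIT]
step 2: bank0 None->3 [EMPTY]
step 3: bank6 None->2 [EMPTY]
step 4: bank2 None->2 [EMPTY]
step 5: bank6 2->2 [HIT]
step 6: bank2 2->6 [CONFLICT]
step 7: bank4 None->5 [EMPTY]
step 8: bank3 0->0 [HIT]
step 9: bank3 0->0 [HIT]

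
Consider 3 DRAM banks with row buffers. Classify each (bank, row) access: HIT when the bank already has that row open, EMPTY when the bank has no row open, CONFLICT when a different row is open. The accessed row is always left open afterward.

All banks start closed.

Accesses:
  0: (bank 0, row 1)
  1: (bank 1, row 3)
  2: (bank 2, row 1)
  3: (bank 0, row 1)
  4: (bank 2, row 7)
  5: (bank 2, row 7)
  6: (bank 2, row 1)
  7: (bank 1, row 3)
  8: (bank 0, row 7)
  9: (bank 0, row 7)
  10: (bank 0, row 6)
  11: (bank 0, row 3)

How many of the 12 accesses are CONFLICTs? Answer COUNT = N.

  [0] b0 r1: no row ⇒ E
  [1] b1 r3: no row ⇒ E
  [2] b2 r1: no row ⇒ E
  [3] b0 r1: had r1 ⇒ H
  [4] b2 r7: had r1 ⇒ C
  [5] b2 r7: had r7 ⇒ H
  [6] b2 r1: had r7 ⇒ C
  [7] b1 r3: had r3 ⇒ H
  [8] b0 r7: had r1 ⇒ C
  [9] b0 r7: had r7 ⇒ H
  [10] b0 r6: had r7 ⇒ C
  [11] b0 r3: had r6 ⇒ C

COUNT = 5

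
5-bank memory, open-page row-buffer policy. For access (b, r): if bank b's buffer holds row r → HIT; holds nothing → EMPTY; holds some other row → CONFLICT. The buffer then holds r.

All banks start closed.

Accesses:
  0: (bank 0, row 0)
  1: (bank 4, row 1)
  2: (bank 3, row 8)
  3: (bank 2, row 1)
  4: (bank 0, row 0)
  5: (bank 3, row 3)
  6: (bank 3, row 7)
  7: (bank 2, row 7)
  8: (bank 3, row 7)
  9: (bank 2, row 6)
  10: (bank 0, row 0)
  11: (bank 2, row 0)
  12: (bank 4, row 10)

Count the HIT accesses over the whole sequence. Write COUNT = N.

COUNT = 3

  [0] b0 r0: no row ⇒ E
  [1] b4 r1: no row ⇒ E
  [2] b3 r8: no row ⇒ E
  [3] b2 r1: no row ⇒ E
  [4] b0 r0: had r0 ⇒ H
  [5] b3 r3: had r8 ⇒ C
  [6] b3 r7: had r3 ⇒ C
  [7] b2 r7: had r1 ⇒ C
  [8] b3 r7: had r7 ⇒ H
  [9] b2 r6: had r7 ⇒ C
  [10] b0 r0: had r0 ⇒ H
  [11] b2 r0: had r6 ⇒ C
  [12] b4 r10: had r1 ⇒ C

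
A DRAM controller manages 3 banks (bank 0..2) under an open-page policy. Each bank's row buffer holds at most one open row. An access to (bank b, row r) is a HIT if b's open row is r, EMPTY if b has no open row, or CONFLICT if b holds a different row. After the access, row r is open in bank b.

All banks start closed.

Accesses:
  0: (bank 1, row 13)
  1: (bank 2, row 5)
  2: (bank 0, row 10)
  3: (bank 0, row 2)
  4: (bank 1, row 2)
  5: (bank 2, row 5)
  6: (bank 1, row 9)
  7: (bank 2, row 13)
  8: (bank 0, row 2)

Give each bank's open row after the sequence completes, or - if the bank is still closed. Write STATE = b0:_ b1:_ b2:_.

STATE = b0:2 b1:9 b2:13

0: bank 1 row 13 — prev None → EMPTY
1: bank 2 row 5 — prev None → EMPTY
2: bank 0 row 10 — prev None → EMPTY
3: bank 0 row 2 — prev 10 → CONFLICT
4: bank 1 row 2 — prev 13 → CONFLICT
5: bank 2 row 5 — prev 5 → HIT
6: bank 1 row 9 — prev 2 → CONFLICT
7: bank 2 row 13 — prev 5 → CONFLICT
8: bank 0 row 2 — prev 2 → HIT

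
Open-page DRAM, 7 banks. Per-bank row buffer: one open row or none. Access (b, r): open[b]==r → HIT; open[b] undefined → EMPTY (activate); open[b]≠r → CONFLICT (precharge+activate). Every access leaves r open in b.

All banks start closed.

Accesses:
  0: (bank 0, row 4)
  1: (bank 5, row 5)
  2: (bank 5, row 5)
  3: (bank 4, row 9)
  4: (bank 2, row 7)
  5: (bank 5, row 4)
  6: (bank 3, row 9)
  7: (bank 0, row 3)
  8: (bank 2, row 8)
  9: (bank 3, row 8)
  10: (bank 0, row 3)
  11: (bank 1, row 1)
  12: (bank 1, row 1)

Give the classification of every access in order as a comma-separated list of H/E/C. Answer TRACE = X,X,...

#0 (0,4) E
#1 (5,5) E
#2 (5,5) H  (was 5)
#3 (4,9) E
#4 (2,7) E
#5 (5,4) C  (was 5)
#6 (3,9) E
#7 (0,3) C  (was 4)
#8 (2,8) C  (was 7)
#9 (3,8) C  (was 9)
#10 (0,3) H  (was 3)
#11 (1,1) E
#12 (1,1) H  (was 1)

TRACE = E,E,H,E,E,C,E,C,C,C,H,E,H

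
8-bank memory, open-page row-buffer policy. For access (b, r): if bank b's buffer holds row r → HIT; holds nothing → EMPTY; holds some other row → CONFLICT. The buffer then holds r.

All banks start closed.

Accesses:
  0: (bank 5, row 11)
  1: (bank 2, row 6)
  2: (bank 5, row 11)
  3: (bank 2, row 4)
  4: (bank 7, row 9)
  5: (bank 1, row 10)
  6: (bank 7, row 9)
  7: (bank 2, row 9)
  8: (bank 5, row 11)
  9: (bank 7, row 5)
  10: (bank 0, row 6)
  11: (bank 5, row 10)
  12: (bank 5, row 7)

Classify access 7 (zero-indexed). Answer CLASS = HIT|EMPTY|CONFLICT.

CLASS = CONFLICT

step 0: bank5 None->11 [EMPTY]
step 1: bank2 None->6 [EMPTY]
step 2: bank5 11->11 [HIT]
step 3: bank2 6->4 [CONFLICT]
step 4: bank7 None->9 [EMPTY]
step 5: bank1 None->10 [EMPTY]
step 6: bank7 9->9 [HIT]
step 7: bank2 4->9 [CONFLICT]
step 8: bank5 11->11 [HIT]
step 9: bank7 9->5 [CONFLICT]
step 10: bank0 None->6 [EMPTY]
step 11: bank5 11->10 [CONFLICT]
step 12: bank5 10->7 [CONFLICT]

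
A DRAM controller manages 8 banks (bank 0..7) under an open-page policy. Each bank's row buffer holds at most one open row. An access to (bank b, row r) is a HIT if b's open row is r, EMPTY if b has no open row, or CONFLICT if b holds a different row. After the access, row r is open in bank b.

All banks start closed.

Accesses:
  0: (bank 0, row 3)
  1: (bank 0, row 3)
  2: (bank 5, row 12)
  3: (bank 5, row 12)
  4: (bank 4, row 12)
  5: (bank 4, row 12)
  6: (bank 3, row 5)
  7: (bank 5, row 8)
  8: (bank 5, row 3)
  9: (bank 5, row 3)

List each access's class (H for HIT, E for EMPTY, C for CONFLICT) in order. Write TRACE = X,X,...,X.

  [0] b0 r3: no row ⇒ E
  [1] b0 r3: had r3 ⇒ H
  [2] b5 r12: no row ⇒ E
  [3] b5 r12: had r12 ⇒ H
  [4] b4 r12: no row ⇒ E
  [5] b4 r12: had r12 ⇒ H
  [6] b3 r5: no row ⇒ E
  [7] b5 r8: had r12 ⇒ C
  [8] b5 r3: had r8 ⇒ C
  [9] b5 r3: had r3 ⇒ H

TRACE = E,H,E,H,E,H,E,C,C,H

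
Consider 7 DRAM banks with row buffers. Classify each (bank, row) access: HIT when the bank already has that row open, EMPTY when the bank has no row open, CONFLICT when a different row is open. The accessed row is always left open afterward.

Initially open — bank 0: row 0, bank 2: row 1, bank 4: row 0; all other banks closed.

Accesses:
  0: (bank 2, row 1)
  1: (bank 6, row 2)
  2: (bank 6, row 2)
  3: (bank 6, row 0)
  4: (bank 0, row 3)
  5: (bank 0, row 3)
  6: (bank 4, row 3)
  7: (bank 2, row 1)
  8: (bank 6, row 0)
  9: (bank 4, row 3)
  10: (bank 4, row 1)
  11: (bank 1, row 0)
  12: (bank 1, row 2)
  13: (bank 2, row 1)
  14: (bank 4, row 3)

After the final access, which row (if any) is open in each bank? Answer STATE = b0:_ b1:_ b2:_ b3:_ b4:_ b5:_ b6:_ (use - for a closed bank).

  [0] b2 r1: had r1 ⇒ H
  [1] b6 r2: no row ⇒ E
  [2] b6 r2: had r2 ⇒ H
  [3] b6 r0: had r2 ⇒ C
  [4] b0 r3: had r0 ⇒ C
  [5] b0 r3: had r3 ⇒ H
  [6] b4 r3: had r0 ⇒ C
  [7] b2 r1: had r1 ⇒ H
  [8] b6 r0: had r0 ⇒ H
  [9] b4 r3: had r3 ⇒ H
  [10] b4 r1: had r3 ⇒ C
  [11] b1 r0: no row ⇒ E
  [12] b1 r2: had r0 ⇒ C
  [13] b2 r1: had r1 ⇒ H
  [14] b4 r3: had r1 ⇒ C

STATE = b0:3 b1:2 b2:1 b3:- b4:3 b5:- b6:0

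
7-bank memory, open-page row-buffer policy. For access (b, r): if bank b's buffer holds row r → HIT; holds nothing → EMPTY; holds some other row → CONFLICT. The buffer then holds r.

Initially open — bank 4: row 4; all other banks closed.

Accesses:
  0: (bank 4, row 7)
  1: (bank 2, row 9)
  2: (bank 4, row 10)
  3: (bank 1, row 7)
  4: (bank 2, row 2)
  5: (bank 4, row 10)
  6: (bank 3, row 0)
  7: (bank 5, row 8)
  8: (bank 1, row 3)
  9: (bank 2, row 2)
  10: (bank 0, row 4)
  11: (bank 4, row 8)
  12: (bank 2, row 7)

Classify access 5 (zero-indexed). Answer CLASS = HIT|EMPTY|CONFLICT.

CLASS = HIT

step 0: bank4 4->7 [CONFLICT]
step 1: bank2 None->9 [EMPTY]
step 2: bank4 7->10 [CONFLICT]
step 3: bank1 None->7 [EMPTY]
step 4: bank2 9->2 [CONFLICT]
step 5: bank4 10->10 [HIT]
step 6: bank3 None->0 [EMPTY]
step 7: bank5 None->8 [EMPTY]
step 8: bank1 7->3 [CONFLICT]
step 9: bank2 2->2 [HIT]
step 10: bank0 None->4 [EMPTY]
step 11: bank4 10->8 [CONFLICT]
step 12: bank2 2->7 [CONFLICT]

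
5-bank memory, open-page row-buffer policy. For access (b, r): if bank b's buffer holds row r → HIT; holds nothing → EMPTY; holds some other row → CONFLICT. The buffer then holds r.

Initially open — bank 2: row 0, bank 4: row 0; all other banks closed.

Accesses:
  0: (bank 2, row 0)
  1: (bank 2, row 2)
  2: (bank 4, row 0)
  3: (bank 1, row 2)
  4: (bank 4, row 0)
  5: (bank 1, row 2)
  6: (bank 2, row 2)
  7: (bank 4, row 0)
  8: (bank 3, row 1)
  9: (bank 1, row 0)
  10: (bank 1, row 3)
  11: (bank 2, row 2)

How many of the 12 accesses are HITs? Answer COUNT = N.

0: bank 2 row 0 — prev 0 → HIT
1: bank 2 row 2 — prev 0 → CONFLICT
2: bank 4 row 0 — prev 0 → HIT
3: bank 1 row 2 — prev None → EMPTY
4: bank 4 row 0 — prev 0 → HIT
5: bank 1 row 2 — prev 2 → HIT
6: bank 2 row 2 — prev 2 → HIT
7: bank 4 row 0 — prev 0 → HIT
8: bank 3 row 1 — prev None → EMPTY
9: bank 1 row 0 — prev 2 → CONFLICT
10: bank 1 row 3 — prev 0 → CONFLICT
11: bank 2 row 2 — prev 2 → HIT

COUNT = 7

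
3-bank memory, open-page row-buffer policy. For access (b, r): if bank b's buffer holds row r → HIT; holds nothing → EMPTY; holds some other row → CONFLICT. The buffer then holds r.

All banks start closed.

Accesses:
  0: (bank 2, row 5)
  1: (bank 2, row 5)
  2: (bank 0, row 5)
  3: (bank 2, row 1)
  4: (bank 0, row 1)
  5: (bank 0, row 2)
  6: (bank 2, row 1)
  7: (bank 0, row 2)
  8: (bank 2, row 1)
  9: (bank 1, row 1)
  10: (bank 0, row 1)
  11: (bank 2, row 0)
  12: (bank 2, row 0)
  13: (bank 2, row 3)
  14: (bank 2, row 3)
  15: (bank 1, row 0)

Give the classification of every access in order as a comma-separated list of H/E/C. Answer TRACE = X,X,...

#0 (2,5) E
#1 (2,5) H  (was 5)
#2 (0,5) E
#3 (2,1) C  (was 5)
#4 (0,1) C  (was 5)
#5 (0,2) C  (was 1)
#6 (2,1) H  (was 1)
#7 (0,2) H  (was 2)
#8 (2,1) H  (was 1)
#9 (1,1) E
#10 (0,1) C  (was 2)
#11 (2,0) C  (was 1)
#12 (2,0) H  (was 0)
#13 (2,3) C  (was 0)
#14 (2,3) H  (was 3)
#15 (1,0) C  (was 1)

TRACE = E,H,E,C,C,C,H,H,H,E,C,C,H,C,H,C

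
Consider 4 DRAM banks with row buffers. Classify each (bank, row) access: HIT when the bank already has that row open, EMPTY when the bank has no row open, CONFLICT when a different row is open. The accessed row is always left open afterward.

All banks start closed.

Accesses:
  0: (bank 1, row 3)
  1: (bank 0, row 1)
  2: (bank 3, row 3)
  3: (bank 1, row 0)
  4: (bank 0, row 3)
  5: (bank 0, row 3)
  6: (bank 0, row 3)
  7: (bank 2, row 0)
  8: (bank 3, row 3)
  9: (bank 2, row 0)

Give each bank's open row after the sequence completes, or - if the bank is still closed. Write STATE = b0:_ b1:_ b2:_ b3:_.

STATE = b0:3 b1:0 b2:0 b3:3

#0 (1,3) E
#1 (0,1) E
#2 (3,3) E
#3 (1,0) C  (was 3)
#4 (0,3) C  (was 1)
#5 (0,3) H  (was 3)
#6 (0,3) H  (was 3)
#7 (2,0) E
#8 (3,3) H  (was 3)
#9 (2,0) H  (was 0)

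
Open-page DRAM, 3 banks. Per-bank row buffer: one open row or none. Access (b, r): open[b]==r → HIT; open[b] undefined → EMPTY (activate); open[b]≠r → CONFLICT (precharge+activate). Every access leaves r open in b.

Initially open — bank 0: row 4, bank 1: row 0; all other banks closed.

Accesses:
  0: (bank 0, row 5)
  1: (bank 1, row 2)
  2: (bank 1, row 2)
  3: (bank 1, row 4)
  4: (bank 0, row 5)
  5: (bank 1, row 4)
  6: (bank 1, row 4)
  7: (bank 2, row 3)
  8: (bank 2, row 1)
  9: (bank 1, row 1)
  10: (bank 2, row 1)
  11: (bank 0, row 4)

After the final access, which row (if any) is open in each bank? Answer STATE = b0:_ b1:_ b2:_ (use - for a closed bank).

  [0] b0 r5: had r4 ⇒ C
  [1] b1 r2: had r0 ⇒ C
  [2] b1 r2: had r2 ⇒ H
  [3] b1 r4: had r2 ⇒ C
  [4] b0 r5: had r5 ⇒ H
  [5] b1 r4: had r4 ⇒ H
  [6] b1 r4: had r4 ⇒ H
  [7] b2 r3: no row ⇒ E
  [8] b2 r1: had r3 ⇒ C
  [9] b1 r1: had r4 ⇒ C
  [10] b2 r1: had r1 ⇒ H
  [11] b0 r4: had r5 ⇒ C

STATE = b0:4 b1:1 b2:1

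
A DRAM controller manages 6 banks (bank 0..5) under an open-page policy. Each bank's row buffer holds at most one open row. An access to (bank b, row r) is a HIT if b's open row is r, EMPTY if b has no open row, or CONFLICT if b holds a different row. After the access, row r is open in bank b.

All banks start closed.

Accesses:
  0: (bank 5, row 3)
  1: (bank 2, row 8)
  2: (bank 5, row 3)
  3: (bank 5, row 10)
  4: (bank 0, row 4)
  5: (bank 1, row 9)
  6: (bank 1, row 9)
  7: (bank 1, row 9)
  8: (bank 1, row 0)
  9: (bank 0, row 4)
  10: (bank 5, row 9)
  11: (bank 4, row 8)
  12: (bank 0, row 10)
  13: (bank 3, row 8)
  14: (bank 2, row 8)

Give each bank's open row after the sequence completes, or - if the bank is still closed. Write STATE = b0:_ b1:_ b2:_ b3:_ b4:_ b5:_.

#0 (5,3) E
#1 (2,8) E
#2 (5,3) H  (was 3)
#3 (5,10) C  (was 3)
#4 (0,4) E
#5 (1,9) E
#6 (1,9) H  (was 9)
#7 (1,9) H  (was 9)
#8 (1,0) C  (was 9)
#9 (0,4) H  (was 4)
#10 (5,9) C  (was 10)
#11 (4,8) E
#12 (0,10) C  (was 4)
#13 (3,8) E
#14 (2,8) H  (was 8)

STATE = b0:10 b1:0 b2:8 b3:8 b4:8 b5:9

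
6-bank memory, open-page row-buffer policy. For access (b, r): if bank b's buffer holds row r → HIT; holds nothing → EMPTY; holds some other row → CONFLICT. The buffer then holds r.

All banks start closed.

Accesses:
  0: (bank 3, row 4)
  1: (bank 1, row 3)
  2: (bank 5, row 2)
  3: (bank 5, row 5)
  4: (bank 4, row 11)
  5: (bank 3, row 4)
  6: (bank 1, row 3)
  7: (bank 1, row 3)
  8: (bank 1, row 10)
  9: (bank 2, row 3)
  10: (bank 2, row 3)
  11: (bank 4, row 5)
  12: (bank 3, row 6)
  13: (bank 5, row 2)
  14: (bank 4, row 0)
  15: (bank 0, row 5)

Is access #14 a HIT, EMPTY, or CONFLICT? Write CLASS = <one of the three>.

CLASS = CONFLICT

step 0: bank3 None->4 [EMPTY]
step 1: bank1 None->3 [EMPTY]
step 2: bank5 None->2 [EMPTY]
step 3: bank5 2->5 [CONFLICT]
step 4: bank4 None->11 [EMPTY]
step 5: bank3 4->4 [HIT]
step 6: bank1 3->3 [HIT]
step 7: bank1 3->3 [HIT]
step 8: bank1 3->10 [CONFLICT]
step 9: bank2 None->3 [EMPTY]
step 10: bank2 3->3 [HIT]
step 11: bank4 11->5 [CONFLICT]
step 12: bank3 4->6 [CONFLICT]
step 13: bank5 5->2 [CONFLICT]
step 14: bank4 5->0 [CONFLICT]
step 15: bank0 None->5 [EMPTY]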